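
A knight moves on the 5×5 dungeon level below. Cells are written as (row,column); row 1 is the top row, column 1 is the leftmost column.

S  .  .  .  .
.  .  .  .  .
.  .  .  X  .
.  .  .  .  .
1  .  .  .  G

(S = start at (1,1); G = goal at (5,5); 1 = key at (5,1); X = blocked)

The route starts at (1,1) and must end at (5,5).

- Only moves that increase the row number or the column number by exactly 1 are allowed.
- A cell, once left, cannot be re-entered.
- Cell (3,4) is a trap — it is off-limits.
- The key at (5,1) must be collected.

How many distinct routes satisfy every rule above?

1

A right/down-only route from (1,1) to (5,5) makes exactly 4 down-moves and 4 right-moves in some order.
With no other constraints that would be C(8,4) = 70 routes.
Split at (5,1) and multiply the segment counts (each segment already excludes blocked cells): (1,1)→(5,1): 1; (5,1)→(5,5): 1; product = 1.
That gives 1 route.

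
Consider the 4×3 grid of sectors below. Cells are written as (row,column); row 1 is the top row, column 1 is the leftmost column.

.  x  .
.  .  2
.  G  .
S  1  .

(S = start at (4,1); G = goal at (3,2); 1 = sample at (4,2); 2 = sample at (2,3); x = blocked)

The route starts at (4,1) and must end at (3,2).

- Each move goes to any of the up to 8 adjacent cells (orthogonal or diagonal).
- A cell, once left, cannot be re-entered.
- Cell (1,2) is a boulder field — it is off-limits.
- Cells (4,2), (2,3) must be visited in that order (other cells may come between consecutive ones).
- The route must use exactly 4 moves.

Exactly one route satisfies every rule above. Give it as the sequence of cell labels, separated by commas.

The waypoints must appear in the order (4,2), (2,3), with no cell reused.
Route from (4,1): right 1 to (4,2), up-right 1 to (3,3), up 1 to (2,3), down-left 1 to (3,2) — 4 moves in all.
Check: order respected (1 at step 1, 2 at step 3); 4 moves as required.

(4,1), (4,2), (3,3), (2,3), (3,2)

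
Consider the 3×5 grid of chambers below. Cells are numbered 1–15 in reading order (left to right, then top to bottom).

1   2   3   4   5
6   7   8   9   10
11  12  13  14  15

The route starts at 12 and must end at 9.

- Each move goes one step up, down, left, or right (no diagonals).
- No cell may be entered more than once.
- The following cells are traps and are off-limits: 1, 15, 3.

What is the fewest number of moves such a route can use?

The Manhattan distance from 12 to 9 is |3−2| + |2−4| = 3, so at least 3 moves are needed.
A route of 3 moves achieves this: 12 → 7 → 8 → 9.
Since 3 matches the lower bound, it is optimal.

3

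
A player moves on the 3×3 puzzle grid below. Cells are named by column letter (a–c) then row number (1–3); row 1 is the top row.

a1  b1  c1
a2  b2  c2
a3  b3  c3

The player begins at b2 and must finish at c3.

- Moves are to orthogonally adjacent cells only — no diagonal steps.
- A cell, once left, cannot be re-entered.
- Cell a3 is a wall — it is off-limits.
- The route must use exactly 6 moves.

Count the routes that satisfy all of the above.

Need simple routes of exactly 6 moves from b2 to c3 (Manhattan distance 2, so 2 moves are spent on a detour and 2 undoing it).
Enumerating: b2 a2 a1 b1 c1 c2 c3.
That gives 1 route.

1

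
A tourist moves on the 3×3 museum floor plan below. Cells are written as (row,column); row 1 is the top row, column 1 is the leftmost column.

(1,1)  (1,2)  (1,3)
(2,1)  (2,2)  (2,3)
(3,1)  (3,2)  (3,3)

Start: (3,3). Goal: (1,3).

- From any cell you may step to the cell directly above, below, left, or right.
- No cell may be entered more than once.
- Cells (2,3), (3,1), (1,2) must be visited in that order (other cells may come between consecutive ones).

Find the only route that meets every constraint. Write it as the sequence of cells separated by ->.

The waypoints must appear in the order (2,3), (3,1), (1,2), with no cell reused.
Route from (3,3): up 1 to (2,3), left 1 to (2,2), down 1 to (3,2), left 1 to (3,1), up 2 to (1,1), right 2 to (1,3) — 8 moves in all.
Check: order respected ((2,3) at step 1, (3,1) at step 4, (1,2) at step 7).

(3,3) -> (2,3) -> (2,2) -> (3,2) -> (3,1) -> (2,1) -> (1,1) -> (1,2) -> (1,3)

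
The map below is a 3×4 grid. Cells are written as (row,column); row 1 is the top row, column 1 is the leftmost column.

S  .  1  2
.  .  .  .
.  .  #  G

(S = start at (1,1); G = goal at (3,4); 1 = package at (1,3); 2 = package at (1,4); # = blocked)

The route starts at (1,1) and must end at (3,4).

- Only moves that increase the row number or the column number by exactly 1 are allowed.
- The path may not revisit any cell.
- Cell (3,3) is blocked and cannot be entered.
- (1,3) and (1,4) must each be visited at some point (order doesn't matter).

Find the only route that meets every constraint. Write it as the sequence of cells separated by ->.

(1,1) -> (1,2) -> (1,3) -> (1,4) -> (2,4) -> (3,4)

Moves only go right or down, so the column and row indices never decrease.
Route from (1,1): right 3 to (1,4), down 2 to (3,4) — 5 moves in all.
Check: all required cells visited.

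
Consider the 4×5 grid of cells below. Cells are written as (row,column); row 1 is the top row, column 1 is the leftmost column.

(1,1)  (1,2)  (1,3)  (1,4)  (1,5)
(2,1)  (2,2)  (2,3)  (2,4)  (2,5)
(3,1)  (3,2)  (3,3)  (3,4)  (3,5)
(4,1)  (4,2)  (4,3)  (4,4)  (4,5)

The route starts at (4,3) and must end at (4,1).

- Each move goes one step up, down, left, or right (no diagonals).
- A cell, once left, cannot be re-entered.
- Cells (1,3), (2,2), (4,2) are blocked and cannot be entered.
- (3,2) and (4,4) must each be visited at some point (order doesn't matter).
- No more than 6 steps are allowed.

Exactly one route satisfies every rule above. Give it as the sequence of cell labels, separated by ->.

(4,3) -> (4,4) -> (3,4) -> (3,3) -> (3,2) -> (3,1) -> (4,1)

The 6-move cap with required stops at (3,2), (4,4) leaves no slack for detours.
Route from (4,3): right 1 to (4,4), up 1 to (3,4), left 3 to (3,1), down 1 to (4,1) — 6 moves in all.
Check: all required cells visited; 6 ≤ 6 moves.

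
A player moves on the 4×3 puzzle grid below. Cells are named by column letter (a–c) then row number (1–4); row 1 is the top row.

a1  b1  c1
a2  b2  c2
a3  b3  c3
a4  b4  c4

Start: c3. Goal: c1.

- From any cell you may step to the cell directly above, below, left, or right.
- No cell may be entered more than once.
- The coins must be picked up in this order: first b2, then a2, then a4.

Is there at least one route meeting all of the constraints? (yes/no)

Ignoring the required order, 8 revisit-free routes from c3 to c1 pass through all of b2, a2, and a4; the waypoint orders that occur are a4 → a2 → b2 (6); b2 → a4 → a2 (1); a4 → b2 → a2 (1) — never b2 → a2 → a4.

no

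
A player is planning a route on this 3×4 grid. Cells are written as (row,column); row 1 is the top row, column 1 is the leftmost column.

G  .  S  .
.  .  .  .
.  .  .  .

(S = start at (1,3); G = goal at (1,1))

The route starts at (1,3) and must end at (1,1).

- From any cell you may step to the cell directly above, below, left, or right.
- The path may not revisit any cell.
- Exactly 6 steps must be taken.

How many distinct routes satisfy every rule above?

7

Need simple routes of exactly 6 moves from (1,3) to (1,1) (Manhattan distance 2, so 2 moves are spent on a detour and 2 undoing it).
Enumerating: (1,3) (2,3) (3,3) (3,2) (2,2) (1,2) (1,1) | (1,3) (2,3) (3,3) (3,2) (2,2) (2,1) (1,1) | (1,3) (2,3) (3,3) (3,2) (3,1) (2,1) (1,1) | (1,3) (2,3) (2,2) (3,2) (3,1) (2,1) (1,1) | (1,3) (1,2) (2,2) (3,2) (3,1) (2,1) (1,1) | (1,3) (1,4) (2,4) (2,3) (2,2) (1,2) (1,1) | (1,3) (1,4) (2,4) (2,3) (2,2) (2,1) (1,1).
That gives 7 routes.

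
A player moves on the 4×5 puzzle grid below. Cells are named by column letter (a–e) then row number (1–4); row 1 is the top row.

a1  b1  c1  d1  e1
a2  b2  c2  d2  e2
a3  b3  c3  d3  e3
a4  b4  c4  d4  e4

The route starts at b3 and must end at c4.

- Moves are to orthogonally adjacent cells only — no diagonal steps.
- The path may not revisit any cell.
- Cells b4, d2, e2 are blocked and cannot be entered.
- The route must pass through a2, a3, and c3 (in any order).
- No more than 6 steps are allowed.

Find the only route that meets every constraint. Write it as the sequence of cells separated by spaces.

b3 a3 a2 b2 c2 c3 c4

Any route must reach a2, a3, and c3 and still end at c4 within 6 moves, so the order of the required stops is forced.
Route from b3: left 1 to a3, up 1 to a2, right 2 to c2, down 2 to c4 — 6 moves in all.
Check: all required cells visited; 6 ≤ 6 moves.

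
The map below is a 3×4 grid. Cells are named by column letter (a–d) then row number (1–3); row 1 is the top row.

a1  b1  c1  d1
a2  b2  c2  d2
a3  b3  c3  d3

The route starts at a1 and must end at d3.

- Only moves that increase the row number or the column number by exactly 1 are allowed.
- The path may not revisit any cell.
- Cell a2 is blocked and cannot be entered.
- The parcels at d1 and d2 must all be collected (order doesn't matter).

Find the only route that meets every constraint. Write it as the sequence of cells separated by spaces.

a1 b1 c1 d1 d2 d3

Moves only go right or down, so the column and row indices never decrease.
Route from a1: right 3 to d1, down 2 to d3 — 5 moves in all.
Check: all required cells visited.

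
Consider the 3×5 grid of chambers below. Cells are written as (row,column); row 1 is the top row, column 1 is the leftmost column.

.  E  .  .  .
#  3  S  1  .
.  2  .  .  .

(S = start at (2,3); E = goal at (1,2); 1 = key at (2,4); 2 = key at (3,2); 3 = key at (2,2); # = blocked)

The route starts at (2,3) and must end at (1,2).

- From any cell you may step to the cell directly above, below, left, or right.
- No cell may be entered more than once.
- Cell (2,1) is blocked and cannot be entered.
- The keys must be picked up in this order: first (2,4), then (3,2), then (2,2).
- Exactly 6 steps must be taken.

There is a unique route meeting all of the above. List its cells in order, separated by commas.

The waypoints must appear in the order (2,4), (3,2), (2,2), with no cell reused.
Route from (2,3): right to (2,4), down to (3,4), 2× left (reaching (3,2)), 2× up (reaching (1,2)) — 6 moves in all.
Check: order respected (1 at step 1, 2 at step 4, 3 at step 5); 6 moves as required.

(2,3), (2,4), (3,4), (3,3), (3,2), (2,2), (1,2)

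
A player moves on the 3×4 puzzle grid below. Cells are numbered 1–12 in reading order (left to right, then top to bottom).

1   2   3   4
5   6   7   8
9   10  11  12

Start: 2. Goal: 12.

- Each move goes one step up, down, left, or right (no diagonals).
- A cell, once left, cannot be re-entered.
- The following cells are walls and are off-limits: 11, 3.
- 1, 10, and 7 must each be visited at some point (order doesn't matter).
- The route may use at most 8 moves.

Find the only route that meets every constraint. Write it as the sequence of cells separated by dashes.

2 - 1 - 5 - 9 - 10 - 6 - 7 - 8 - 12

The 8-move cap with required stops at 1, 10, 7 leaves no slack for detours.
Route from 2: left 1 to 1, down 2 to 9, right 1 to 10, up 1 to 6, right 2 to 8, down 1 to 12 — 8 moves in all.
Check: all required cells visited; 8 ≤ 8 moves.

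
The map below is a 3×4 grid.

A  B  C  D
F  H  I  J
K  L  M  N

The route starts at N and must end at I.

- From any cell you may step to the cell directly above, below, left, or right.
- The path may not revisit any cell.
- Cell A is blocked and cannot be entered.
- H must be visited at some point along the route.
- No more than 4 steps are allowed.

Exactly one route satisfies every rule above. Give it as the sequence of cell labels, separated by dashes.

N - M - L - H - I

Any route must reach H and still end at I within 4 moves, so the order of the required stops is forced.
Route from N: 2× left (reaching L), up to H, right to I — 4 moves in all.
Check: all required cells visited; 4 ≤ 4 moves.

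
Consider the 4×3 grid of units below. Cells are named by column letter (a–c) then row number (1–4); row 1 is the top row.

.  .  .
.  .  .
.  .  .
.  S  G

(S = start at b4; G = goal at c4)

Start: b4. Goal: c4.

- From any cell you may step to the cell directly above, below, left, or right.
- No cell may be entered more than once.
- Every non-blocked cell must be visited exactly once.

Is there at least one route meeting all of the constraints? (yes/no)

yes

One route that works: b4 → a4 → a3 → a2 → a1 → b1 → c1 → c2 → b2 → b3 → c3 → c4.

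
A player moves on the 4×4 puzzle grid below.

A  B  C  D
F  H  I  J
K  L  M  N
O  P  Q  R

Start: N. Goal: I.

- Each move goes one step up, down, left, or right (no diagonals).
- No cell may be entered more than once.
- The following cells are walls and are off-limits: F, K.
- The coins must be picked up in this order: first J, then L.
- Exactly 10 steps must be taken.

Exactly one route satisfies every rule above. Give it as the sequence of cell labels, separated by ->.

The waypoints must appear in the order J, L, with no cell reused.
Route from N: up 2 to D, left 2 to B, down 3 to P, right 1 to Q, up 2 to I — 10 moves in all.
Check: order respected (J at step 1, L at step 6); 10 moves as required.

N -> J -> D -> C -> B -> H -> L -> P -> Q -> M -> I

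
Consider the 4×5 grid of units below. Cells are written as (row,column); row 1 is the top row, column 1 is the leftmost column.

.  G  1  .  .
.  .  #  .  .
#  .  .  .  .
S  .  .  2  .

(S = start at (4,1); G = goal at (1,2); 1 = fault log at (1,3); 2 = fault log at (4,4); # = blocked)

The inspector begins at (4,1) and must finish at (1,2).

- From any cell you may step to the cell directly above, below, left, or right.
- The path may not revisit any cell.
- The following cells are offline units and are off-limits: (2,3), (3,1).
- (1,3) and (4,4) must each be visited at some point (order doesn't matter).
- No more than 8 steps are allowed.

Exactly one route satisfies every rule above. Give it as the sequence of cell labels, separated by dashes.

The 8-move cap with required stops at (1,3), (4,4) leaves no slack for detours.
Route from (4,1): 3× right (reaching (4,4)), 3× up (reaching (1,4)), 2× left (reaching (1,2)) — 8 moves in all.
Check: all required cells visited; 8 ≤ 8 moves.

(4,1) - (4,2) - (4,3) - (4,4) - (3,4) - (2,4) - (1,4) - (1,3) - (1,2)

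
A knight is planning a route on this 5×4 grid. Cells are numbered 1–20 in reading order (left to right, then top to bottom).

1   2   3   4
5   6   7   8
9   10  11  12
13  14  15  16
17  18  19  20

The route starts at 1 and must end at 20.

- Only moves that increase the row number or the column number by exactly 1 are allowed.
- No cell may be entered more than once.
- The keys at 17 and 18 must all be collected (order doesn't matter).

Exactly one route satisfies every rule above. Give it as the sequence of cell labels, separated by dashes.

Moves only go right or down, so the column and row indices never decrease.
Route from 1: down 4 to 17, right 3 to 20 — 7 moves in all.
Check: all required cells visited.

1 - 5 - 9 - 13 - 17 - 18 - 19 - 20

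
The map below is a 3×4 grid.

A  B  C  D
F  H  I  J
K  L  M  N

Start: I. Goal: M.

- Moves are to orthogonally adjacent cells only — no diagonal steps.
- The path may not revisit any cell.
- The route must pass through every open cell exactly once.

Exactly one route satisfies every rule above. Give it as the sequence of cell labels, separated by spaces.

Need to visit all 12 open cells exactly once, starting at I and ending at M.
Cell N has only two open neighbours (J and M), so the path must pass straight through it: one of those is the cell it's entered from and the other is where it exits.
Route from I: left to H, down to L, left to K, 2× up (reaching A), 3× right (reaching D), 2× down (reaching N), left to M — 11 moves in all.
Check: all 12 open cells covered.

I H L K F A B C D J N M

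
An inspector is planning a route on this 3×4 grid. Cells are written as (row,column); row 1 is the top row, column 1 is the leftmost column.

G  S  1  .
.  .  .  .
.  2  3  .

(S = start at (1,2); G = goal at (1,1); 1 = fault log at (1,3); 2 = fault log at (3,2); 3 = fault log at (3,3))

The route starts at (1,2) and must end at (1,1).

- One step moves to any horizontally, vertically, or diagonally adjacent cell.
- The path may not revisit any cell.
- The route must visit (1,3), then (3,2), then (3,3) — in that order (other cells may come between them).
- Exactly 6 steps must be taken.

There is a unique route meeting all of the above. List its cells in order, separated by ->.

(1,2) -> (1,3) -> (2,3) -> (3,2) -> (3,3) -> (2,2) -> (1,1)

The waypoints must appear in the order (1,3), (3,2), (3,3), with no cell reused.
Route from (1,2): right 1 to (1,3), down 1 to (2,3), down-left 1 to (3,2), right 1 to (3,3), up-left 2 to (1,1) — 6 moves in all.
Check: order respected (1 at step 1, 2 at step 3, 3 at step 4); 6 moves as required.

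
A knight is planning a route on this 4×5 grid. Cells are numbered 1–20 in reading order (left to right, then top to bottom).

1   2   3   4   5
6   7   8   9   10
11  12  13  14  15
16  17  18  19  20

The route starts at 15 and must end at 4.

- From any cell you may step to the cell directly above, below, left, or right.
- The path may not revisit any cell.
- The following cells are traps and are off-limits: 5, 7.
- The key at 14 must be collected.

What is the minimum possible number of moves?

3

Any route passes through 14 somewhere between 15 and 4. Summing Manhattan distances along the two legs (15 → 14 → 4) gives a lower bound of 1 + 2 = 3 moves.
A route of 3 moves achieves this: 15 → 14 → 9 → 4.
Since 3 matches the lower bound, it is optimal.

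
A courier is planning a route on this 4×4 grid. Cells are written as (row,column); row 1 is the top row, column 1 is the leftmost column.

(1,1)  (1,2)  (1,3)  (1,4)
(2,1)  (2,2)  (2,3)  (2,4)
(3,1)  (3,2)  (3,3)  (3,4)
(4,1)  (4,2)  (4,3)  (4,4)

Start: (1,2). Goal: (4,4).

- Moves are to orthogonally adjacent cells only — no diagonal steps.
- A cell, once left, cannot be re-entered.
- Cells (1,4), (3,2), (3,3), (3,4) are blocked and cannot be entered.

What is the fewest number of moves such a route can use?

7

The Manhattan distance from (1,2) to (4,4) is |1−4| + |2−4| = 5, so at least 5 moves are needed.
That bound ignores the blocked cells. Measuring each leg by the fewest moves that actually steer around them ((1,2)→(4,4): 7) raises the lower bound to 7.
A route of 7 moves exists: (1,2) → (2,2) → (2,1) → (3,1) → (4,1) → (4,2) → (4,3) → (4,4).
Since 7 matches that lower bound, it is optimal.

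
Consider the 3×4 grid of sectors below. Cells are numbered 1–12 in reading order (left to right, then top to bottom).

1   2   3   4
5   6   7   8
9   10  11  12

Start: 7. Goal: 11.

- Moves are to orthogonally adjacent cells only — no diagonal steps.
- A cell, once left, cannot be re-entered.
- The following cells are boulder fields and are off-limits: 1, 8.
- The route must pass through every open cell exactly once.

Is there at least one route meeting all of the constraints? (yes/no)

no

Cell 4 has only one open neighbour but is neither the start nor the goal, so a Hamiltonian route would have to both enter and leave it through the same neighbour — impossible without revisiting.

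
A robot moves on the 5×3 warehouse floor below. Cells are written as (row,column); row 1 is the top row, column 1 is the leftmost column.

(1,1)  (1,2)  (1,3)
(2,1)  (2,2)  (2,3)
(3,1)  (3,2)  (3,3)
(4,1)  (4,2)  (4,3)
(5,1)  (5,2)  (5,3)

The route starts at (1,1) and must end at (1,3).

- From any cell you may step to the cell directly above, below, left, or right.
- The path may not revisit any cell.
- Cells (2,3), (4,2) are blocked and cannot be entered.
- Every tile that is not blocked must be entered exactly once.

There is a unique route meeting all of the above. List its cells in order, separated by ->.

(1,1) -> (2,1) -> (3,1) -> (4,1) -> (5,1) -> (5,2) -> (5,3) -> (4,3) -> (3,3) -> (3,2) -> (2,2) -> (1,2) -> (1,3)

Need to visit all 13 open cells exactly once, starting at (1,1) and ending at (1,3).
Cell (4,3) has only two open neighbours ((3,3) and (5,3)), so the path must pass straight through it: one of those is the cell it's entered from and the other is where it exits.
Route from (1,1): down 4 to (5,1), right 2 to (5,3), up 2 to (3,3), left 1 to (3,2), up 2 to (1,2), right 1 to (1,3) — 12 moves in all.
Check: all 13 open cells covered.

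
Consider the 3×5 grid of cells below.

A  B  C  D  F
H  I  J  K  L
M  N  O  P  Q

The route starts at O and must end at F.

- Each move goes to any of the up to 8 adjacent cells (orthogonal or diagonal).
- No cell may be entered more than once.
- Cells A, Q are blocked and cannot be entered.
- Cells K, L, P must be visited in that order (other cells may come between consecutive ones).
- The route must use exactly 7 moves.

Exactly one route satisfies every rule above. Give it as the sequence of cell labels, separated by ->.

O -> K -> L -> P -> J -> C -> D -> F

The waypoints must appear in the order K, L, P, with no cell reused.
Route from O: up-right 1 to K, right 1 to L, down-left 1 to P, up-left 1 to J, up 1 to C, right 2 to F — 7 moves in all.
Check: order respected (K at step 1, L at step 2, P at step 3); 7 moves as required.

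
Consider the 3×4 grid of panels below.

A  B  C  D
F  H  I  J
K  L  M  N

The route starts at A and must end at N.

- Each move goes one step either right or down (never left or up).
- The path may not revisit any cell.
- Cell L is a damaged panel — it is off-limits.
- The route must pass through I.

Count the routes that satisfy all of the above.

6

A right/down-only route from A to N makes exactly 2 down-moves and 3 right-moves in some order.
With no other constraints that would be C(5,2) = 10 routes.
Split at I and multiply the segment counts (each segment already excludes blocked cells): A→I: 3; I→N: 2; product = 6.
That gives 6 routes.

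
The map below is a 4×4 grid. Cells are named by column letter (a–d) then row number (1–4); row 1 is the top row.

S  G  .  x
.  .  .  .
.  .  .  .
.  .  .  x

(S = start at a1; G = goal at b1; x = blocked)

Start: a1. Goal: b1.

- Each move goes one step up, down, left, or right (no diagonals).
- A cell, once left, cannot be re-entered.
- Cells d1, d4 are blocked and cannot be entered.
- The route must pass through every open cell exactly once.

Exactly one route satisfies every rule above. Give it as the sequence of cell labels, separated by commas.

Need to visit all 14 open cells exactly once, starting at a1 and ending at b1.
Route from a1: down 1 to a2, right 1 to b2, down 1 to b3, left 1 to a3, down 1 to a4, right 2 to c4, up 1 to c3, right 1 to d3, up 1 to d2, left 1 to c2, up 1 to c1, left 1 to b1 — 13 moves in all.
Check: all 14 open cells covered.

a1, a2, b2, b3, a3, a4, b4, c4, c3, d3, d2, c2, c1, b1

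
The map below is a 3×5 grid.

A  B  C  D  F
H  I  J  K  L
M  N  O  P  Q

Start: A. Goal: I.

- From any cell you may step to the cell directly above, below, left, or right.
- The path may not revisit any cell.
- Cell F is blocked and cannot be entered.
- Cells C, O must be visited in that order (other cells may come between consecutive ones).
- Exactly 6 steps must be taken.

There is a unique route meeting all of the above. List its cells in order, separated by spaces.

The waypoints must appear in the order C, O, with no cell reused.
Route from A: right 2 to C, down 2 to O, left 1 to N, up 1 to I — 6 moves in all.
Check: order respected (C at step 2, O at step 4); 6 moves as required.

A B C J O N I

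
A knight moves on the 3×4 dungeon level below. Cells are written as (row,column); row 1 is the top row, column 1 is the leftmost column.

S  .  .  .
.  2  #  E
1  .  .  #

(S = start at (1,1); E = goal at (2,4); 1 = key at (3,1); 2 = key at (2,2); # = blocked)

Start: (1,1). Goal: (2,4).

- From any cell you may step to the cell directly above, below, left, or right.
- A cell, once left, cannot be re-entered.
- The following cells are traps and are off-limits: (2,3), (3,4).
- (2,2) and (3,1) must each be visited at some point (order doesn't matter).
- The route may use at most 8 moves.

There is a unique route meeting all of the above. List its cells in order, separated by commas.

The budget equals the shortest possible length, so every move has to be on a shortest route through the required cells.
Route from (1,1): 2× down (reaching (3,1)), right to (3,2), 2× up (reaching (1,2)), 2× right (reaching (1,4)), down to (2,4) — 8 moves in all.
Check: all required cells visited; 8 ≤ 8 moves.

(1,1), (2,1), (3,1), (3,2), (2,2), (1,2), (1,3), (1,4), (2,4)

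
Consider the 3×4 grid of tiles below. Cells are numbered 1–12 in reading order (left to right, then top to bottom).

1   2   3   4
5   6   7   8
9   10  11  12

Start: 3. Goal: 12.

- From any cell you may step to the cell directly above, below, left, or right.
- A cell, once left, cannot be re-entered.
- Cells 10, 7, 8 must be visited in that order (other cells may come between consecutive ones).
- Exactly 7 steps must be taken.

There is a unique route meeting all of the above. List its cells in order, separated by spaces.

The waypoints must appear in the order 10, 7, 8, with no cell reused.
Route from 3: left to 2, 2× down (reaching 10), right to 11, up to 7, right to 8, down to 12 — 7 moves in all.
Check: order respected (10 at step 3, 7 at step 5, 8 at step 6); 7 moves as required.

3 2 6 10 11 7 8 12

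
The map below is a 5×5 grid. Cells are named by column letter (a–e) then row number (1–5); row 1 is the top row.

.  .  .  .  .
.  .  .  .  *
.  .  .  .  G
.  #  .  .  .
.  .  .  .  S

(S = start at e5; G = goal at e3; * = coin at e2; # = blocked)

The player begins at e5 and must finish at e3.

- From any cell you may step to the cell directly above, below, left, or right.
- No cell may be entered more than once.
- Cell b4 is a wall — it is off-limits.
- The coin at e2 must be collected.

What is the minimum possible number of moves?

6

Any route passes through e2 somewhere between e5 and e3. Summing Manhattan distances along the two legs (e5 → e2 → e3) gives a lower bound of 3 + 1 = 4 moves.
The shortest route satisfying every rule uses 6 moves: e5 → e4 → d4 → d3 → d2 → e2 → e3.
The no-revisit rule (legs can't share cells) pushes the minimum above the 4-move bound; an exhaustive check rules out every length from 4 to 5, leaving 6 as the minimum.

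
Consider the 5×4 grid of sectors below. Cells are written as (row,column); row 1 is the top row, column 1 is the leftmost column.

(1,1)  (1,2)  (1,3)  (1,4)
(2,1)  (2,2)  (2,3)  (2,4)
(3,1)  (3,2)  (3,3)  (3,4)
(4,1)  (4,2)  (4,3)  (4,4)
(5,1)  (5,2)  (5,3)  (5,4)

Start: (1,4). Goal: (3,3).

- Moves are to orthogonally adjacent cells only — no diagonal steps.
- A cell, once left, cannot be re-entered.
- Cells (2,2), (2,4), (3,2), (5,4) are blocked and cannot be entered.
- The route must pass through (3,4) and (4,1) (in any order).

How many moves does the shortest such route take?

Any route passes through (3,4) and (4,1) in some order between (1,4) and (3,3). Summing Manhattan distances along each leg and taking the cheapest ordering ((1,4) → (3,4) → (4,1) → (3,3)) gives a lower bound of 2 + 4 + 3 = 9 moves.
That bound ignores the blocked cells. Measuring each leg by the fewest moves that actually steer around them ((1,4)→(3,4): 4; (3,4)→(4,1): 4; (4,1)→(3,3): 3) raises the lower bound to 11.
A route of 11 moves exists: (1,4) → (1,3) → (1,2) → (1,1) → (2,1) → (3,1) → (4,1) → (4,2) → (4,3) → (4,4) → (3,4) → (3,3).
Since 11 matches that lower bound, it is optimal.

11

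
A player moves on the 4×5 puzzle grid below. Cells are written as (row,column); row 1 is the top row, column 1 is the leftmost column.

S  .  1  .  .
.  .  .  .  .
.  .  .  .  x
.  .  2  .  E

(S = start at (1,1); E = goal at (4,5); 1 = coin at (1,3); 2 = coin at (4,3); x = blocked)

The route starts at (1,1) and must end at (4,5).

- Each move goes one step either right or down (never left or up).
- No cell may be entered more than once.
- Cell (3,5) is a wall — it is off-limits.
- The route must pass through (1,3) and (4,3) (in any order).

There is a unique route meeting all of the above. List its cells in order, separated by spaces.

(1,1) (1,2) (1,3) (2,3) (3,3) (4,3) (4,4) (4,5)

Moves only go right or down, so the column and row indices never decrease.
Route from (1,1): 2× right (reaching (1,3)), 3× down (reaching (4,3)), 2× right (reaching (4,5)) — 7 moves in all.
Check: all required cells visited.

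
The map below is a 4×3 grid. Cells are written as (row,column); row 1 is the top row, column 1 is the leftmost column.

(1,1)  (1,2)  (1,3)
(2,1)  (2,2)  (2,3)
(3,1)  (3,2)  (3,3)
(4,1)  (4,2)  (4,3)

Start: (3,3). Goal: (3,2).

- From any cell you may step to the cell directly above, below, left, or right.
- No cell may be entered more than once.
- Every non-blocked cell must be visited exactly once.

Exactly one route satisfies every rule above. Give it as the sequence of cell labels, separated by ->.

(3,3) -> (4,3) -> (4,2) -> (4,1) -> (3,1) -> (2,1) -> (1,1) -> (1,2) -> (1,3) -> (2,3) -> (2,2) -> (3,2)

Need to visit all 12 open cells exactly once, starting at (3,3) and ending at (3,2).
Cell (1,1) has only two open neighbours ((2,1) and (1,2)), so the path must pass straight through it: one of those is the cell it's entered from and the other is where it exits.
Route from (3,3): down to (4,3), 2× left (reaching (4,1)), 3× up (reaching (1,1)), 2× right (reaching (1,3)), down to (2,3), left to (2,2), down to (3,2) — 11 moves in all.
Check: all 12 open cells covered.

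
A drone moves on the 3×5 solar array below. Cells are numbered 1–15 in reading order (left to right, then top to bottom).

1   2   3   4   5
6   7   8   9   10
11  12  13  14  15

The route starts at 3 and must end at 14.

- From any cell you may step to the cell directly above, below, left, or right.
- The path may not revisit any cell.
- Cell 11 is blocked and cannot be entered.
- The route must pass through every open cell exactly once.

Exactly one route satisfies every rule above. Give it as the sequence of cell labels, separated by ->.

3 -> 2 -> 1 -> 6 -> 7 -> 12 -> 13 -> 8 -> 9 -> 4 -> 5 -> 10 -> 15 -> 14

Need to visit all 14 open cells exactly once, starting at 3 and ending at 14.
Route from 3: left 2 to 1, down 1 to 6, right 1 to 7, down 1 to 12, right 1 to 13, up 1 to 8, right 1 to 9, up 1 to 4, right 1 to 5, down 2 to 15, left 1 to 14 — 13 moves in all.
Check: all 14 open cells covered.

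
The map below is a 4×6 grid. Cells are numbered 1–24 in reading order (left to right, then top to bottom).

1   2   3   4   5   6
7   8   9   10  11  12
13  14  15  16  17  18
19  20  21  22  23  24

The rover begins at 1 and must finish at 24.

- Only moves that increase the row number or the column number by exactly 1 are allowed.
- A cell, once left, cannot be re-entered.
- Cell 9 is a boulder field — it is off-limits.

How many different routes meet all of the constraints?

26

A right/down-only route from 1 to 24 makes exactly 3 down-moves and 5 right-moves in some order.
With no other constraints that would be C(8,3) = 56 routes.
Subtract routes through each blocked cell (inclusion–exclusion for overlaps): − through 9: 30 → 26.
That gives 26 routes.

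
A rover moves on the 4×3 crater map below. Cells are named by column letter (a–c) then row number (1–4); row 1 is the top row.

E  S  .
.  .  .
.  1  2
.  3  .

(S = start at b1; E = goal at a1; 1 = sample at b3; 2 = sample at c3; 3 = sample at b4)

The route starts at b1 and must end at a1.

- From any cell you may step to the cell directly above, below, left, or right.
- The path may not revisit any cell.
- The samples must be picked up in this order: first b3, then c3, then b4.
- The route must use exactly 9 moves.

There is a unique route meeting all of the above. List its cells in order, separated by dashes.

b1 - b2 - b3 - c3 - c4 - b4 - a4 - a3 - a2 - a1

The waypoints must appear in the order b3, c3, b4, with no cell reused.
Route from b1: 2× down (reaching b3), right to c3, down to c4, 2× left (reaching a4), 3× up (reaching a1) — 9 moves in all.
Check: order respected (1 at step 2, 2 at step 3, 3 at step 5); 9 moves as required.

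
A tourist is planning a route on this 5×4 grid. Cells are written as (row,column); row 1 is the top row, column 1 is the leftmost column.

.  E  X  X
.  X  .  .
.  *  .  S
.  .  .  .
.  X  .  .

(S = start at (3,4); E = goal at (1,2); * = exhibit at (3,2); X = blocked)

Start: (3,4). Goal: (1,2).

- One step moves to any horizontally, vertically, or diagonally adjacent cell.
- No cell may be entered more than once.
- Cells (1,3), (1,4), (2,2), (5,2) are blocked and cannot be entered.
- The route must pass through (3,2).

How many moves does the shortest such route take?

4

Any route passes through (3,2) somewhere between (3,4) and (1,2). Summing Chebyshev distances along the two legs ((3,4) → (3,2) → (1,2)) gives a lower bound of 2 + 2 = 4 moves.
A route of 4 moves achieves this: (3,4) → (2,3) → (3,2) → (2,1) → (1,2).
Since 4 matches the lower bound, it is optimal.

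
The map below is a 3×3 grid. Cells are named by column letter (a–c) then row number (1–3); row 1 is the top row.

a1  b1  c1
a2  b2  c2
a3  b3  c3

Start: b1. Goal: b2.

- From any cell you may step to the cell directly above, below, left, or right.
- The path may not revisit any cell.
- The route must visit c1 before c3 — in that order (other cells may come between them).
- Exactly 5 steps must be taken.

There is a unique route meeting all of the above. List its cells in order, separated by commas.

The waypoints must appear in the order c1, c3, with no cell reused.
Route from b1: right to c1, 2× down (reaching c3), left to b3, up to b2 — 5 moves in all.
Check: order respected (c1 at step 1, c3 at step 3); 5 moves as required.

b1, c1, c2, c3, b3, b2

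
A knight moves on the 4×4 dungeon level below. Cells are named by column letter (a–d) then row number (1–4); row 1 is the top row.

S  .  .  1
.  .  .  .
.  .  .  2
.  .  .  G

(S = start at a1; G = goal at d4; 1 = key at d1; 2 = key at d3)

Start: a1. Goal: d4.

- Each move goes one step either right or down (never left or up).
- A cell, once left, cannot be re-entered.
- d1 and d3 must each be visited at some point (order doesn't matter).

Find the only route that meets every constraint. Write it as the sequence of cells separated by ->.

a1 -> b1 -> c1 -> d1 -> d2 -> d3 -> d4

Moves only go right or down, so the column and row indices never decrease.
Route from a1: right 3 to d1, down 3 to d4 — 6 moves in all.
Check: all required cells visited.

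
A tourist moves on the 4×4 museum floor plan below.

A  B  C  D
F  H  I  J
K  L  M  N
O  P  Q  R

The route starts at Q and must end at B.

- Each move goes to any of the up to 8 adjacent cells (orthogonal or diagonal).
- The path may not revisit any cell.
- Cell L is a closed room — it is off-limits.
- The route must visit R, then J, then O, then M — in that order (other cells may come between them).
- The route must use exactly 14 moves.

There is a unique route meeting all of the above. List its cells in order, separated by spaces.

The waypoints must appear in the order R, J, O, M, with no cell reused.
Route from Q: right 1 to R, up 3 to D, left 1 to C, down-left 1 to H, up-left 1 to A, down 3 to O, right 1 to P, up-right 1 to M, up 1 to I, up-left 1 to B — 14 moves in all.
Check: order respected (R at step 1, J at step 3, O at step 10, M at step 12); 14 moves as required.

Q R N J D C H A F K O P M I B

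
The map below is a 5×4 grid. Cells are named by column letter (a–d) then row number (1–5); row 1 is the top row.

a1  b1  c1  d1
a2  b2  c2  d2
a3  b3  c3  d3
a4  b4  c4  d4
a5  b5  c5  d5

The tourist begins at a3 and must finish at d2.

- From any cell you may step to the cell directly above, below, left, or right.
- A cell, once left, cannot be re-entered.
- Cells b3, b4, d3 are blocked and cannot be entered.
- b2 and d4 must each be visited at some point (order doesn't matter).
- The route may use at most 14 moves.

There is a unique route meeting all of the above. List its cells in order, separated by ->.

The budget equals the shortest possible length, so every move has to be on a shortest route through the required cells.
Route from a3: 2× down (reaching a5), 3× right (reaching d5), up to d4, left to c4, 2× up (reaching c2), left to b2, up to b1, 2× right (reaching d1), down to d2 — 14 moves in all.
Check: all required cells visited; 14 ≤ 14 moves.

a3 -> a4 -> a5 -> b5 -> c5 -> d5 -> d4 -> c4 -> c3 -> c2 -> b2 -> b1 -> c1 -> d1 -> d2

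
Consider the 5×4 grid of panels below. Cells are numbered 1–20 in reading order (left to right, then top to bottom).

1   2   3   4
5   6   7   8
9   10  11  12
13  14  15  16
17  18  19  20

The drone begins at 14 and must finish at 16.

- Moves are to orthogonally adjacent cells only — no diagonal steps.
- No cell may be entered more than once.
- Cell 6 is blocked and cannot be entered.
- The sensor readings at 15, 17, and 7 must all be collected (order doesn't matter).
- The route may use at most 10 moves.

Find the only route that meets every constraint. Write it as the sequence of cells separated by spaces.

The budget equals the shortest possible length, so every move has to be on a shortest route through the required cells.
Route from 14: left to 13, down to 17, 2× right (reaching 19), 3× up (reaching 7), right to 8, 2× down (reaching 16) — 10 moves in all.
Check: all required cells visited; 10 ≤ 10 moves.

14 13 17 18 19 15 11 7 8 12 16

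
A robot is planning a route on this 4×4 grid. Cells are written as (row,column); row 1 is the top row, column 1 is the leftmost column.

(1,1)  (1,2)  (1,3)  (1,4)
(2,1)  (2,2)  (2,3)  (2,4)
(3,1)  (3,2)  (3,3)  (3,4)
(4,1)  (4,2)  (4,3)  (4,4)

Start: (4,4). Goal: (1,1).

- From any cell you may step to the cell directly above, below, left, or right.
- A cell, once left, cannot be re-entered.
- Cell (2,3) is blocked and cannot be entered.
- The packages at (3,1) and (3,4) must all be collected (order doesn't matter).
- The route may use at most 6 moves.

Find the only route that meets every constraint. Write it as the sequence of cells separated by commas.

(4,4), (3,4), (3,3), (3,2), (3,1), (2,1), (1,1)

Any route must reach (3,1) and (3,4) and still end at (1,1) within 6 moves, so the order of the required stops is forced.
Route from (4,4): up 1 to (3,4), left 3 to (3,1), up 2 to (1,1) — 6 moves in all.
Check: all required cells visited; 6 ≤ 6 moves.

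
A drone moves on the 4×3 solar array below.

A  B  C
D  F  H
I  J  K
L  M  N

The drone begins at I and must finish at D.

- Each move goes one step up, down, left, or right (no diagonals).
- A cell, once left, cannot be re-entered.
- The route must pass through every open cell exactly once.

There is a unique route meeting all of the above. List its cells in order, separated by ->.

I -> L -> M -> N -> K -> J -> F -> H -> C -> B -> A -> D

Need to visit all 12 open cells exactly once, starting at I and ending at D.
Cell N has only two open neighbours (K and M), so the path must pass straight through it: one of those is the cell it's entered from and the other is where it exits.
Route from I: down 1 to L, right 2 to N, up 1 to K, left 1 to J, up 1 to F, right 1 to H, up 1 to C, left 2 to A, down 1 to D — 11 moves in all.
Check: all 12 open cells covered.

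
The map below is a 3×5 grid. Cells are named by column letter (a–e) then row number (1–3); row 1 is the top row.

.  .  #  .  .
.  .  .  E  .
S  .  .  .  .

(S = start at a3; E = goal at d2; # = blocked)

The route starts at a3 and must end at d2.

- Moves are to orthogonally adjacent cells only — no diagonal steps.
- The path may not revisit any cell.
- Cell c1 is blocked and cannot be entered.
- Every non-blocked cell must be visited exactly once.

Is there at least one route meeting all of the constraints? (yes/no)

no

Colour the cells like a checkerboard: each orthogonal step flips colour, so a Hamiltonian route alternates colours. Here there are 7 cells of one colour and 7 of the other, with start on the same colour as the goal — the counts and endpoints can't be arranged into an alternating sequence of length 14, so no Hamiltonian route exists.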